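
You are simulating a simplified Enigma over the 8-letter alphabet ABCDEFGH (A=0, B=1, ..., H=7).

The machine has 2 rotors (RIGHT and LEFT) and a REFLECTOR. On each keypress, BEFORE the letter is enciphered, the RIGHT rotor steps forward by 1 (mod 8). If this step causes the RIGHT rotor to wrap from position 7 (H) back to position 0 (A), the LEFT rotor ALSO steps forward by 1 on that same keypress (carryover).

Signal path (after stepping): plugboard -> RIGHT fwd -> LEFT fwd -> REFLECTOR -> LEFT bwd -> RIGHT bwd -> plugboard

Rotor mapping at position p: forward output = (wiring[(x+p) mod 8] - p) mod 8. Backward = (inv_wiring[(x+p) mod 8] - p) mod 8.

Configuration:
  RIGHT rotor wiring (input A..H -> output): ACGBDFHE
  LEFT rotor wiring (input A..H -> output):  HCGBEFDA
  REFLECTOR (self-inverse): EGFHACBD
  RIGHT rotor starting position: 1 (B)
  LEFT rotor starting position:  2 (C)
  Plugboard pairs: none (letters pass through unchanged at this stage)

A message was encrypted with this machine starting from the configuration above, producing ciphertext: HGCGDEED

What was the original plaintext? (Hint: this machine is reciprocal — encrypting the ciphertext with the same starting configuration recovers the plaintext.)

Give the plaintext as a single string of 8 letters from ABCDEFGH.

Char 1 ('H'): step: R->2, L=2; H->plug->H->R->A->L->E->refl->A->L'->H->R'->B->plug->B
Char 2 ('G'): step: R->3, L=2; G->plug->G->R->H->L->A->refl->E->L'->A->R'->B->plug->B
Char 3 ('C'): step: R->4, L=2; C->plug->C->R->D->L->D->refl->H->L'->B->R'->B->plug->B
Char 4 ('G'): step: R->5, L=2; G->plug->G->R->E->L->B->refl->G->L'->F->R'->E->plug->E
Char 5 ('D'): step: R->6, L=2; D->plug->D->R->E->L->B->refl->G->L'->F->R'->G->plug->G
Char 6 ('E'): step: R->7, L=2; E->plug->E->R->C->L->C->refl->F->L'->G->R'->G->plug->G
Char 7 ('E'): step: R->0, L->3 (L advanced); E->plug->E->R->D->L->A->refl->E->L'->F->R'->F->plug->F
Char 8 ('D'): step: R->1, L=3; D->plug->D->R->C->L->C->refl->F->L'->E->R'->E->plug->E

Answer: BBBEGGFE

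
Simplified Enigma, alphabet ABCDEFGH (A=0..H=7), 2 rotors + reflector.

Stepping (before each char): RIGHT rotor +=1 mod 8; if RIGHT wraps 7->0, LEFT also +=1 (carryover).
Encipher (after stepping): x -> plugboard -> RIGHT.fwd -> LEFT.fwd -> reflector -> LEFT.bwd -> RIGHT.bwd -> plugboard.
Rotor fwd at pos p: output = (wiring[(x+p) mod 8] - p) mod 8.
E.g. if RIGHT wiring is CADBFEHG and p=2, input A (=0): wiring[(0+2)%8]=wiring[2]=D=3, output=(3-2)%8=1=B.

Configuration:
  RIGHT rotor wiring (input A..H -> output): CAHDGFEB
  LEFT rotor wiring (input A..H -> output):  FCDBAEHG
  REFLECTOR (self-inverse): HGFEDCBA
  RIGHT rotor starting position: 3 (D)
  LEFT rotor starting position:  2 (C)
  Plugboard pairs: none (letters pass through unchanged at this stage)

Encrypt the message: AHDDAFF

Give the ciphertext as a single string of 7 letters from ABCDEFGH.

Answer: CBGABEH

Derivation:
Char 1 ('A'): step: R->4, L=2; A->plug->A->R->C->L->G->refl->B->L'->A->R'->C->plug->C
Char 2 ('H'): step: R->5, L=2; H->plug->H->R->B->L->H->refl->A->L'->H->R'->B->plug->B
Char 3 ('D'): step: R->6, L=2; D->plug->D->R->C->L->G->refl->B->L'->A->R'->G->plug->G
Char 4 ('D'): step: R->7, L=2; D->plug->D->R->A->L->B->refl->G->L'->C->R'->A->plug->A
Char 5 ('A'): step: R->0, L->3 (L advanced); A->plug->A->R->C->L->B->refl->G->L'->A->R'->B->plug->B
Char 6 ('F'): step: R->1, L=3; F->plug->F->R->D->L->E->refl->D->L'->E->R'->E->plug->E
Char 7 ('F'): step: R->2, L=3; F->plug->F->R->H->L->A->refl->H->L'->G->R'->H->plug->H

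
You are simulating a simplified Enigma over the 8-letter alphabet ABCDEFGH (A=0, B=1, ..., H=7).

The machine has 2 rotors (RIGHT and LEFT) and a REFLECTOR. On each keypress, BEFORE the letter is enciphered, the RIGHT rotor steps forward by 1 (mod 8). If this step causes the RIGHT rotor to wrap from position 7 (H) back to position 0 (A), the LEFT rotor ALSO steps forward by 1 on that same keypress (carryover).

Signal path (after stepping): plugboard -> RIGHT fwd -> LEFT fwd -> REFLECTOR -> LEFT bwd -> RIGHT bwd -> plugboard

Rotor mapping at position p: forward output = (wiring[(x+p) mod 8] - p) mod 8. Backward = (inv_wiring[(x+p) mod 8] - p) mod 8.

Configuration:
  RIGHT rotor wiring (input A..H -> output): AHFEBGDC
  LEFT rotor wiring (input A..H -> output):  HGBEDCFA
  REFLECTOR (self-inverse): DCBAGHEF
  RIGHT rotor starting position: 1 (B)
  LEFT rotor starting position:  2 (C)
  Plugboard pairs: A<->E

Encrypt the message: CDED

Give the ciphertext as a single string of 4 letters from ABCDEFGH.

Char 1 ('C'): step: R->2, L=2; C->plug->C->R->H->L->E->refl->G->L'->F->R'->H->plug->H
Char 2 ('D'): step: R->3, L=2; D->plug->D->R->A->L->H->refl->F->L'->G->R'->B->plug->B
Char 3 ('E'): step: R->4, L=2; E->plug->A->R->F->L->G->refl->E->L'->H->R'->C->plug->C
Char 4 ('D'): step: R->5, L=2; D->plug->D->R->D->L->A->refl->D->L'->E->R'->H->plug->H

Answer: HBCH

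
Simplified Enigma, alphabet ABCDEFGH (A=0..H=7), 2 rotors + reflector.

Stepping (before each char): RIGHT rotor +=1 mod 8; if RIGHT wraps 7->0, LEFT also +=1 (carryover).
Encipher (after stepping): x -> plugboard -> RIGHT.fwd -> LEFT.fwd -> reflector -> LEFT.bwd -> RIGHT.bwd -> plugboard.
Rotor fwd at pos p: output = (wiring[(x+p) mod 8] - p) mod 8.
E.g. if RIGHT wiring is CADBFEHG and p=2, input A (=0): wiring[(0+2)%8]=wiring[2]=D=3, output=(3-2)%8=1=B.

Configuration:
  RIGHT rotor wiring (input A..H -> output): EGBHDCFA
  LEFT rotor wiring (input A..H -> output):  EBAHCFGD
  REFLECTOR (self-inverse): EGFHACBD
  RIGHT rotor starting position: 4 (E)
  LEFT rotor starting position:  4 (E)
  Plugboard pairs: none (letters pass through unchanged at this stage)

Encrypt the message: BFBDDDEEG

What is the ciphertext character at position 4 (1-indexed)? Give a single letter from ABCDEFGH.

Char 1 ('B'): step: R->5, L=4; B->plug->B->R->A->L->G->refl->B->L'->B->R'->E->plug->E
Char 2 ('F'): step: R->6, L=4; F->plug->F->R->B->L->B->refl->G->L'->A->R'->D->plug->D
Char 3 ('B'): step: R->7, L=4; B->plug->B->R->F->L->F->refl->C->L'->C->R'->D->plug->D
Char 4 ('D'): step: R->0, L->5 (L advanced); D->plug->D->R->H->L->F->refl->C->L'->G->R'->B->plug->B

B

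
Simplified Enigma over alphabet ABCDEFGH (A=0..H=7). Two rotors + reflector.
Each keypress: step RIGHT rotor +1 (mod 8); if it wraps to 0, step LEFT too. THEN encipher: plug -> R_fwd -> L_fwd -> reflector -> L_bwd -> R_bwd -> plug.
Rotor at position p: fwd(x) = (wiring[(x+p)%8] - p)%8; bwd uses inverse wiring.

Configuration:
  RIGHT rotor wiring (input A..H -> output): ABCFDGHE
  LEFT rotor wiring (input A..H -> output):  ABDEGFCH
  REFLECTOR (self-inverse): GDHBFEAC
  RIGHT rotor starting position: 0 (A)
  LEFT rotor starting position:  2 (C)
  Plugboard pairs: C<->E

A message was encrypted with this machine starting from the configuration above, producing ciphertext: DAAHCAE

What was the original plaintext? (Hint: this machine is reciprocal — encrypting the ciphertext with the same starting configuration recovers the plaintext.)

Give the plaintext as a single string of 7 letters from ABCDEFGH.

Char 1 ('D'): step: R->1, L=2; D->plug->D->R->C->L->E->refl->F->L'->F->R'->E->plug->C
Char 2 ('A'): step: R->2, L=2; A->plug->A->R->A->L->B->refl->D->L'->D->R'->B->plug->B
Char 3 ('A'): step: R->3, L=2; A->plug->A->R->C->L->E->refl->F->L'->F->R'->F->plug->F
Char 4 ('H'): step: R->4, L=2; H->plug->H->R->B->L->C->refl->H->L'->H->R'->A->plug->A
Char 5 ('C'): step: R->5, L=2; C->plug->E->R->E->L->A->refl->G->L'->G->R'->H->plug->H
Char 6 ('A'): step: R->6, L=2; A->plug->A->R->B->L->C->refl->H->L'->H->R'->F->plug->F
Char 7 ('E'): step: R->7, L=2; E->plug->C->R->C->L->E->refl->F->L'->F->R'->A->plug->A

Answer: CBFAHFA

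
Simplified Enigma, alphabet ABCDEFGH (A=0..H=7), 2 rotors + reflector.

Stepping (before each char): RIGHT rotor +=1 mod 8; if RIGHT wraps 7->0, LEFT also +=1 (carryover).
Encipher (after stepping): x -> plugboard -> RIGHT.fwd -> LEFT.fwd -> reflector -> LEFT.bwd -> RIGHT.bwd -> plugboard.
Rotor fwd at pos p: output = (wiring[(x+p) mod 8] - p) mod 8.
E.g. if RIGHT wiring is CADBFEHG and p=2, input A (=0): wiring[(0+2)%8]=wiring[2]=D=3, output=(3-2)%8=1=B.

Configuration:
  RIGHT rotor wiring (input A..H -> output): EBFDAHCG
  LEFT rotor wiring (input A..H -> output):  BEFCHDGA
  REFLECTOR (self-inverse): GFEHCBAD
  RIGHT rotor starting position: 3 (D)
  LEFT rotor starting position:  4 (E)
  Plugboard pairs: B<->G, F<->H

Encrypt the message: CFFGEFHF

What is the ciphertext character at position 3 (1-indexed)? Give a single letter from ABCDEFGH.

Char 1 ('C'): step: R->4, L=4; C->plug->C->R->G->L->B->refl->F->L'->E->R'->A->plug->A
Char 2 ('F'): step: R->5, L=4; F->plug->H->R->D->L->E->refl->C->L'->C->R'->A->plug->A
Char 3 ('F'): step: R->6, L=4; F->plug->H->R->B->L->H->refl->D->L'->A->R'->B->plug->G

G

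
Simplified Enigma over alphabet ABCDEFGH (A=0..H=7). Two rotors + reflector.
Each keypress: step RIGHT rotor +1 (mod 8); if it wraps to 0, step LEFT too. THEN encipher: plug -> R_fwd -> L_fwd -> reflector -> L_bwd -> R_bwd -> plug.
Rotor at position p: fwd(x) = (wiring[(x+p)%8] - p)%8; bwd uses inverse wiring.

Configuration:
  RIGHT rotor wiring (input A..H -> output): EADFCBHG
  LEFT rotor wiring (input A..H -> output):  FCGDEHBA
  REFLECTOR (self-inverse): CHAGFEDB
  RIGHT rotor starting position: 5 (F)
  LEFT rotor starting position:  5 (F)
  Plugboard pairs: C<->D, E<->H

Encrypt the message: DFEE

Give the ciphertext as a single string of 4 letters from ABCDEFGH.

Answer: CEBG

Derivation:
Char 1 ('D'): step: R->6, L=5; D->plug->C->R->G->L->G->refl->D->L'->C->R'->D->plug->C
Char 2 ('F'): step: R->7, L=5; F->plug->F->R->D->L->A->refl->C->L'->A->R'->H->plug->E
Char 3 ('E'): step: R->0, L->6 (L advanced); E->plug->H->R->G->L->G->refl->D->L'->A->R'->B->plug->B
Char 4 ('E'): step: R->1, L=6; E->plug->H->R->D->L->E->refl->F->L'->F->R'->G->plug->G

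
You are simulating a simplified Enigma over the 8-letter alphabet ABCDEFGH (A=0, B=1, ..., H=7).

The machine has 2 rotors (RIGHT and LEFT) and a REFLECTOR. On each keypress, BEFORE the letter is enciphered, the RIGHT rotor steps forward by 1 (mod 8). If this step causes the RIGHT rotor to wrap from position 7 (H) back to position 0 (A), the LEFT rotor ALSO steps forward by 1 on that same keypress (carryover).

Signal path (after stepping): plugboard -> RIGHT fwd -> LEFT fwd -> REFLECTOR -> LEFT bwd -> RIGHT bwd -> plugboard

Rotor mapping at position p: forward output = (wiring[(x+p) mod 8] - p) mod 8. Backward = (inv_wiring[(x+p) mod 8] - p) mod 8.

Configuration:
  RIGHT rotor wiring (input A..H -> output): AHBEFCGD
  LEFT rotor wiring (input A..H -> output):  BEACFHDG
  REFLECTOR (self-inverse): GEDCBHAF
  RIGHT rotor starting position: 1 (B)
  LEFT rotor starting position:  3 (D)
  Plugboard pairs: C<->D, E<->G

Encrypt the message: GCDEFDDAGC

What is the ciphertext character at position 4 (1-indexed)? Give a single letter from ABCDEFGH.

Char 1 ('G'): step: R->2, L=3; G->plug->E->R->E->L->D->refl->C->L'->B->R'->F->plug->F
Char 2 ('C'): step: R->3, L=3; C->plug->D->R->D->L->A->refl->G->L'->F->R'->F->plug->F
Char 3 ('D'): step: R->4, L=3; D->plug->C->R->C->L->E->refl->B->L'->G->R'->B->plug->B
Char 4 ('E'): step: R->5, L=3; E->plug->G->R->H->L->F->refl->H->L'->A->R'->H->plug->H

H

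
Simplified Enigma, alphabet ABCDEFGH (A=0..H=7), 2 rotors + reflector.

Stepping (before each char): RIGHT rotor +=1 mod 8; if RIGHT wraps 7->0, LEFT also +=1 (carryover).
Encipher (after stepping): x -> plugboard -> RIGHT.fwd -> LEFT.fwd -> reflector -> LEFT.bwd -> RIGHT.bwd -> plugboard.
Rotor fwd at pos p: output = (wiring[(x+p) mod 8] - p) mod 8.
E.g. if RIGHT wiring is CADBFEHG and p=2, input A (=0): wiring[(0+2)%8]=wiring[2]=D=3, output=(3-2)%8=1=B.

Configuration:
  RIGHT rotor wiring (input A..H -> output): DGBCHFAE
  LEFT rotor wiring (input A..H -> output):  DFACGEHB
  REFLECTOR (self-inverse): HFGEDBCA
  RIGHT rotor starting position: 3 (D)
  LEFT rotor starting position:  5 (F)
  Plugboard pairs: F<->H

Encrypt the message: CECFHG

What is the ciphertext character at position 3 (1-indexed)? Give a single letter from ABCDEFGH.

Char 1 ('C'): step: R->4, L=5; C->plug->C->R->E->L->A->refl->H->L'->A->R'->D->plug->D
Char 2 ('E'): step: R->5, L=5; E->plug->E->R->B->L->C->refl->G->L'->D->R'->B->plug->B
Char 3 ('C'): step: R->6, L=5; C->plug->C->R->F->L->D->refl->E->L'->C->R'->A->plug->A

A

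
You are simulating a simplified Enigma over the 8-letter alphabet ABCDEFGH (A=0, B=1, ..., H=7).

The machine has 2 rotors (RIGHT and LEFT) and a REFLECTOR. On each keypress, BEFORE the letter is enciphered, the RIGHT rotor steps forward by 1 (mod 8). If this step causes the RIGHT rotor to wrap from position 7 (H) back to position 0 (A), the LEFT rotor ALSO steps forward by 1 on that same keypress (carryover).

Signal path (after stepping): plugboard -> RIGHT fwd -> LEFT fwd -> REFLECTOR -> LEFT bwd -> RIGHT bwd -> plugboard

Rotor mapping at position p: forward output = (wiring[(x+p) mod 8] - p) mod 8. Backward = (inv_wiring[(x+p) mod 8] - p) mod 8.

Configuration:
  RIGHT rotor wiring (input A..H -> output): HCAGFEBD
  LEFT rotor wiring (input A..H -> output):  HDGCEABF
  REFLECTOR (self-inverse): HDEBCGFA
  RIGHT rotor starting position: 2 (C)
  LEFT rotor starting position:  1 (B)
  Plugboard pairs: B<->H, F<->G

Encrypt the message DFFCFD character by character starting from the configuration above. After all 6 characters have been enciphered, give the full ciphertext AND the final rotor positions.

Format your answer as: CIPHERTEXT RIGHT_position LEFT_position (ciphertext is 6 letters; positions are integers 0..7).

Char 1 ('D'): step: R->3, L=1; D->plug->D->R->G->L->E->refl->C->L'->A->R'->E->plug->E
Char 2 ('F'): step: R->4, L=1; F->plug->G->R->E->L->H->refl->A->L'->F->R'->C->plug->C
Char 3 ('F'): step: R->5, L=1; F->plug->G->R->B->L->F->refl->G->L'->H->R'->A->plug->A
Char 4 ('C'): step: R->6, L=1; C->plug->C->R->B->L->F->refl->G->L'->H->R'->G->plug->F
Char 5 ('F'): step: R->7, L=1; F->plug->G->R->F->L->A->refl->H->L'->E->R'->A->plug->A
Char 6 ('D'): step: R->0, L->2 (L advanced); D->plug->D->R->G->L->F->refl->G->L'->D->R'->H->plug->B
Final: ciphertext=ECAFAB, RIGHT=0, LEFT=2

Answer: ECAFAB 0 2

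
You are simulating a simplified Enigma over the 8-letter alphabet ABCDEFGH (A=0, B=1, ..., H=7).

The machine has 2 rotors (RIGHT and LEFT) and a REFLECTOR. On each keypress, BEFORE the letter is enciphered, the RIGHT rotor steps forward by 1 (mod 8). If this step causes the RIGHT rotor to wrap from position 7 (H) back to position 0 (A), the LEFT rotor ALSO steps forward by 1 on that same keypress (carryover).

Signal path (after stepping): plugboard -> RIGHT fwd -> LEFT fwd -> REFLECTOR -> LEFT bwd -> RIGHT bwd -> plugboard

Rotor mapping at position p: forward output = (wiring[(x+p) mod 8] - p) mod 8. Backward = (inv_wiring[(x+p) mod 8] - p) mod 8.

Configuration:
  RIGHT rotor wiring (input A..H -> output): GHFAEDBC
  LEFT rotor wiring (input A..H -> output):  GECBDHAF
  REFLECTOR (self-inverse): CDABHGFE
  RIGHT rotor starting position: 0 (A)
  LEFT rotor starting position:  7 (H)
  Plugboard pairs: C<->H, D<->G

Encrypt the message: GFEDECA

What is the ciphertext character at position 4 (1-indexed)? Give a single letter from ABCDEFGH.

Char 1 ('G'): step: R->1, L=7; G->plug->D->R->D->L->D->refl->B->L'->H->R'->C->plug->H
Char 2 ('F'): step: R->2, L=7; F->plug->F->R->A->L->G->refl->F->L'->C->R'->C->plug->H
Char 3 ('E'): step: R->3, L=7; E->plug->E->R->H->L->B->refl->D->L'->D->R'->F->plug->F
Char 4 ('D'): step: R->4, L=7; D->plug->G->R->B->L->H->refl->E->L'->F->R'->C->plug->H

H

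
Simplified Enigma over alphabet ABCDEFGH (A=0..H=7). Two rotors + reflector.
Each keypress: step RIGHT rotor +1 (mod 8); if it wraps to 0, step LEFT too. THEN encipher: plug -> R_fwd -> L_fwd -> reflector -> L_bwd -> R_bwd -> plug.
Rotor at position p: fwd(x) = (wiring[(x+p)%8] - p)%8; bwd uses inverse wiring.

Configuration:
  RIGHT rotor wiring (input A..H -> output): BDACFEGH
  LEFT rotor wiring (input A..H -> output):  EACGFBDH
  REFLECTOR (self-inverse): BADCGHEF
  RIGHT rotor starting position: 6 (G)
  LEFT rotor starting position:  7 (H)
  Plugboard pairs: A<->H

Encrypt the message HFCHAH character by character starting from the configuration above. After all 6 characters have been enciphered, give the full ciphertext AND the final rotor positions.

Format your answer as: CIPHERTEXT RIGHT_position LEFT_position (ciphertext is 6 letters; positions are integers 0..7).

Char 1 ('H'): step: R->7, L=7; H->plug->A->R->A->L->A->refl->B->L'->C->R'->B->plug->B
Char 2 ('F'): step: R->0, L->0 (L advanced); F->plug->F->R->E->L->F->refl->H->L'->H->R'->H->plug->A
Char 3 ('C'): step: R->1, L=0; C->plug->C->R->B->L->A->refl->B->L'->F->R'->F->plug->F
Char 4 ('H'): step: R->2, L=0; H->plug->A->R->G->L->D->refl->C->L'->C->R'->D->plug->D
Char 5 ('A'): step: R->3, L=0; A->plug->H->R->F->L->B->refl->A->L'->B->R'->C->plug->C
Char 6 ('H'): step: R->4, L=0; H->plug->A->R->B->L->A->refl->B->L'->F->R'->E->plug->E
Final: ciphertext=BAFDCE, RIGHT=4, LEFT=0

Answer: BAFDCE 4 0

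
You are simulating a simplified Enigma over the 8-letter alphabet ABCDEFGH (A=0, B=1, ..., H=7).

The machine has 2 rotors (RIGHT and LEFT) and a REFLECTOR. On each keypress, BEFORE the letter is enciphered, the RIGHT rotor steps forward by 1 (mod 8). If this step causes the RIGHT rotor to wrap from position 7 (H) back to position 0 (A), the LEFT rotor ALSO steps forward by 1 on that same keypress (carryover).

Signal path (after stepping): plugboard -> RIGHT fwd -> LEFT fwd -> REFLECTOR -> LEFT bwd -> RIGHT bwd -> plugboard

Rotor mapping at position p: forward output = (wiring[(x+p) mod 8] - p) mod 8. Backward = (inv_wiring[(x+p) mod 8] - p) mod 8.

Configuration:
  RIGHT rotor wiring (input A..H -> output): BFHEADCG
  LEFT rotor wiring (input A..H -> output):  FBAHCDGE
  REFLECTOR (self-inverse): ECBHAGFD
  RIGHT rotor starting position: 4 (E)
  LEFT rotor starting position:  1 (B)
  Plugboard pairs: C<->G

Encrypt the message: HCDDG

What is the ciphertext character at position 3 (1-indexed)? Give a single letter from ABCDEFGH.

Char 1 ('H'): step: R->5, L=1; H->plug->H->R->D->L->B->refl->C->L'->E->R'->D->plug->D
Char 2 ('C'): step: R->6, L=1; C->plug->G->R->C->L->G->refl->F->L'->F->R'->H->plug->H
Char 3 ('D'): step: R->7, L=1; D->plug->D->R->A->L->A->refl->E->L'->H->R'->A->plug->A

A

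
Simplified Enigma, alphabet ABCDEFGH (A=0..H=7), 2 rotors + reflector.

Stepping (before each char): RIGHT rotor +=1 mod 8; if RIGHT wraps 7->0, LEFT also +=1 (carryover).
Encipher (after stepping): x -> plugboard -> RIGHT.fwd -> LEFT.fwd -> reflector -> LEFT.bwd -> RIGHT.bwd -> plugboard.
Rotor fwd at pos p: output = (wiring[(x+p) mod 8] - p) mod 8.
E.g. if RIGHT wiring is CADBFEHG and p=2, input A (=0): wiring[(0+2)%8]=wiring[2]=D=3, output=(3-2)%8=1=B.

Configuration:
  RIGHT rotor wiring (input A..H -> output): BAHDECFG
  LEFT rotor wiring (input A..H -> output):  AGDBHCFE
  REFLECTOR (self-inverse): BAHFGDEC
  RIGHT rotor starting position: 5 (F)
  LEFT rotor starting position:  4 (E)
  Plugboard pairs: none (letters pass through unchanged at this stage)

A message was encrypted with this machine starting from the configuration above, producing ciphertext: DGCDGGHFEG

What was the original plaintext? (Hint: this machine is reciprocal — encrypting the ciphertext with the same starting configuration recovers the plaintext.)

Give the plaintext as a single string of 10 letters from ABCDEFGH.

Char 1 ('D'): step: R->6, L=4; D->plug->D->R->C->L->B->refl->A->L'->D->R'->C->plug->C
Char 2 ('G'): step: R->7, L=4; G->plug->G->R->D->L->A->refl->B->L'->C->R'->B->plug->B
Char 3 ('C'): step: R->0, L->5 (L advanced); C->plug->C->R->H->L->C->refl->H->L'->C->R'->F->plug->F
Char 4 ('D'): step: R->1, L=5; D->plug->D->R->D->L->D->refl->F->L'->A->R'->H->plug->H
Char 5 ('G'): step: R->2, L=5; G->plug->G->R->H->L->C->refl->H->L'->C->R'->C->plug->C
Char 6 ('G'): step: R->3, L=5; G->plug->G->R->F->L->G->refl->E->L'->G->R'->F->plug->F
Char 7 ('H'): step: R->4, L=5; H->plug->H->R->H->L->C->refl->H->L'->C->R'->D->plug->D
Char 8 ('F'): step: R->5, L=5; F->plug->F->R->C->L->H->refl->C->L'->H->R'->H->plug->H
Char 9 ('E'): step: R->6, L=5; E->plug->E->R->B->L->A->refl->B->L'->E->R'->H->plug->H
Char 10 ('G'): step: R->7, L=5; G->plug->G->R->D->L->D->refl->F->L'->A->R'->D->plug->D

Answer: CBFHCFDHHD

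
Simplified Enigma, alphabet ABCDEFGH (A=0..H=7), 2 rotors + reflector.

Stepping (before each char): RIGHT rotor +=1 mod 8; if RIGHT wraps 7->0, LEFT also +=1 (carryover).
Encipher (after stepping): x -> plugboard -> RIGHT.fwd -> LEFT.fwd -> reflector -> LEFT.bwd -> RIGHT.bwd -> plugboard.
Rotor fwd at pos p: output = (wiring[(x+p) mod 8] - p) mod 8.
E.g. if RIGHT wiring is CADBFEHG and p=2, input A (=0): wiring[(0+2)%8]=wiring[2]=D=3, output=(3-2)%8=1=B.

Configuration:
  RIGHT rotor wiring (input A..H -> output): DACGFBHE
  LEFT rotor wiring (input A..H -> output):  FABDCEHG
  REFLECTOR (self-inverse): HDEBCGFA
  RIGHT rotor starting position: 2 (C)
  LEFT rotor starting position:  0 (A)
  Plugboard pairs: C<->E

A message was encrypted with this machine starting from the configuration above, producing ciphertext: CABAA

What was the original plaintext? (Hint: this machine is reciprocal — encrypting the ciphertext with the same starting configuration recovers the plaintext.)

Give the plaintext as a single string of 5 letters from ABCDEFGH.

Char 1 ('C'): step: R->3, L=0; C->plug->E->R->B->L->A->refl->H->L'->G->R'->C->plug->E
Char 2 ('A'): step: R->4, L=0; A->plug->A->R->B->L->A->refl->H->L'->G->R'->G->plug->G
Char 3 ('B'): step: R->5, L=0; B->plug->B->R->C->L->B->refl->D->L'->D->R'->E->plug->C
Char 4 ('A'): step: R->6, L=0; A->plug->A->R->B->L->A->refl->H->L'->G->R'->B->plug->B
Char 5 ('A'): step: R->7, L=0; A->plug->A->R->F->L->E->refl->C->L'->E->R'->B->plug->B

Answer: EGCBB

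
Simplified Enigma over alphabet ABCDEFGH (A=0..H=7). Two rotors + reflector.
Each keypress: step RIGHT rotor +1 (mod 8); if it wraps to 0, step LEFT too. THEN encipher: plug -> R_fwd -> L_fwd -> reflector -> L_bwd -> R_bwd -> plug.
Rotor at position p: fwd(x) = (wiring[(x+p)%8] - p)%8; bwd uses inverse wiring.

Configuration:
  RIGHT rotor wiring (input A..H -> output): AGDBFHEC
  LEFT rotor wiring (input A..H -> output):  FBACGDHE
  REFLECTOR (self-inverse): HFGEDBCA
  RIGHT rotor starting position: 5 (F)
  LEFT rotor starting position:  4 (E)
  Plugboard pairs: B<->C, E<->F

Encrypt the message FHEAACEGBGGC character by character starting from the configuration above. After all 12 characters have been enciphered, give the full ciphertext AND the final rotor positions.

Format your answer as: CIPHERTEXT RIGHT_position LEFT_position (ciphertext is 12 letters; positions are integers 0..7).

Char 1 ('F'): step: R->6, L=4; F->plug->E->R->F->L->F->refl->B->L'->E->R'->B->plug->C
Char 2 ('H'): step: R->7, L=4; H->plug->H->R->F->L->F->refl->B->L'->E->R'->D->plug->D
Char 3 ('E'): step: R->0, L->5 (L advanced); E->plug->F->R->H->L->B->refl->F->L'->G->R'->B->plug->C
Char 4 ('A'): step: R->1, L=5; A->plug->A->R->F->L->D->refl->E->L'->E->R'->D->plug->D
Char 5 ('A'): step: R->2, L=5; A->plug->A->R->B->L->C->refl->G->L'->A->R'->F->plug->E
Char 6 ('C'): step: R->3, L=5; C->plug->B->R->C->L->H->refl->A->L'->D->R'->G->plug->G
Char 7 ('E'): step: R->4, L=5; E->plug->F->R->C->L->H->refl->A->L'->D->R'->B->plug->C
Char 8 ('G'): step: R->5, L=5; G->plug->G->R->E->L->E->refl->D->L'->F->R'->C->plug->B
Char 9 ('B'): step: R->6, L=5; B->plug->C->R->C->L->H->refl->A->L'->D->R'->F->plug->E
Char 10 ('G'): step: R->7, L=5; G->plug->G->R->A->L->G->refl->C->L'->B->R'->B->plug->C
Char 11 ('G'): step: R->0, L->6 (L advanced); G->plug->G->R->E->L->C->refl->G->L'->B->R'->D->plug->D
Char 12 ('C'): step: R->1, L=6; C->plug->B->R->C->L->H->refl->A->L'->G->R'->E->plug->F
Final: ciphertext=CDCDEGCBECDF, RIGHT=1, LEFT=6

Answer: CDCDEGCBECDF 1 6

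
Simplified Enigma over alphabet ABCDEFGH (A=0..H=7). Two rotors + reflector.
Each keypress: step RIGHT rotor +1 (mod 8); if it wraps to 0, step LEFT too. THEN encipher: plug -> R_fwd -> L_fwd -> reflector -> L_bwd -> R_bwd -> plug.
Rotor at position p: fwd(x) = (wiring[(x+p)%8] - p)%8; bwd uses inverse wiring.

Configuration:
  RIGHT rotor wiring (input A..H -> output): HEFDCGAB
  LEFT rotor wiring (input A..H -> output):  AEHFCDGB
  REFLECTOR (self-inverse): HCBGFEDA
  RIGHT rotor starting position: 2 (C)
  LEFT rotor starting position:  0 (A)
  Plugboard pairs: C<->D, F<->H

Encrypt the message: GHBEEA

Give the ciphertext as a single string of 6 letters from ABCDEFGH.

Char 1 ('G'): step: R->3, L=0; G->plug->G->R->B->L->E->refl->F->L'->D->R'->C->plug->D
Char 2 ('H'): step: R->4, L=0; H->plug->F->R->A->L->A->refl->H->L'->C->R'->B->plug->B
Char 3 ('B'): step: R->5, L=0; B->plug->B->R->D->L->F->refl->E->L'->B->R'->A->plug->A
Char 4 ('E'): step: R->6, L=0; E->plug->E->R->H->L->B->refl->C->L'->E->R'->G->plug->G
Char 5 ('E'): step: R->7, L=0; E->plug->E->R->E->L->C->refl->B->L'->H->R'->G->plug->G
Char 6 ('A'): step: R->0, L->1 (L advanced); A->plug->A->R->H->L->H->refl->A->L'->G->R'->F->plug->H

Answer: DBAGGH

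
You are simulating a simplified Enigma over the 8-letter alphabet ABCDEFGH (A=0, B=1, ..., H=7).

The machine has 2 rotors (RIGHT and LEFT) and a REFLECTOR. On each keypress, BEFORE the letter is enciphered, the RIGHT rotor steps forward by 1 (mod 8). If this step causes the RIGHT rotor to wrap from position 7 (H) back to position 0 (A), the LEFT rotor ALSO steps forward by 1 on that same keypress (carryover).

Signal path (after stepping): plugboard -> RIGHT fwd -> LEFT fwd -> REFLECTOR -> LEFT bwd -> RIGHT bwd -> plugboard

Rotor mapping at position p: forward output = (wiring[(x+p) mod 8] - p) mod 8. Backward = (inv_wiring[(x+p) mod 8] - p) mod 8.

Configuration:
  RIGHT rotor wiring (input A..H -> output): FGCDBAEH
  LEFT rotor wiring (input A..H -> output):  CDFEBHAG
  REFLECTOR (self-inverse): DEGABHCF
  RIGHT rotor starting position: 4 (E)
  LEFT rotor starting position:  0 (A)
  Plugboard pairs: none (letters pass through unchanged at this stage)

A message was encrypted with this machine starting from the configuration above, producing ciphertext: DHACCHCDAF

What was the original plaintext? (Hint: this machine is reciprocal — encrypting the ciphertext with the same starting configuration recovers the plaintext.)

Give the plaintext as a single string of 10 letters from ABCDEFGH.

Answer: BFCDFABFCA

Derivation:
Char 1 ('D'): step: R->5, L=0; D->plug->D->R->A->L->C->refl->G->L'->H->R'->B->plug->B
Char 2 ('H'): step: R->6, L=0; H->plug->H->R->C->L->F->refl->H->L'->F->R'->F->plug->F
Char 3 ('A'): step: R->7, L=0; A->plug->A->R->A->L->C->refl->G->L'->H->R'->C->plug->C
Char 4 ('C'): step: R->0, L->1 (L advanced); C->plug->C->R->C->L->D->refl->A->L'->D->R'->D->plug->D
Char 5 ('C'): step: R->1, L=1; C->plug->C->R->C->L->D->refl->A->L'->D->R'->F->plug->F
Char 6 ('H'): step: R->2, L=1; H->plug->H->R->E->L->G->refl->C->L'->A->R'->A->plug->A
Char 7 ('C'): step: R->3, L=1; C->plug->C->R->F->L->H->refl->F->L'->G->R'->B->plug->B
Char 8 ('D'): step: R->4, L=1; D->plug->D->R->D->L->A->refl->D->L'->C->R'->F->plug->F
Char 9 ('A'): step: R->5, L=1; A->plug->A->R->D->L->A->refl->D->L'->C->R'->C->plug->C
Char 10 ('F'): step: R->6, L=1; F->plug->F->R->F->L->H->refl->F->L'->G->R'->A->plug->A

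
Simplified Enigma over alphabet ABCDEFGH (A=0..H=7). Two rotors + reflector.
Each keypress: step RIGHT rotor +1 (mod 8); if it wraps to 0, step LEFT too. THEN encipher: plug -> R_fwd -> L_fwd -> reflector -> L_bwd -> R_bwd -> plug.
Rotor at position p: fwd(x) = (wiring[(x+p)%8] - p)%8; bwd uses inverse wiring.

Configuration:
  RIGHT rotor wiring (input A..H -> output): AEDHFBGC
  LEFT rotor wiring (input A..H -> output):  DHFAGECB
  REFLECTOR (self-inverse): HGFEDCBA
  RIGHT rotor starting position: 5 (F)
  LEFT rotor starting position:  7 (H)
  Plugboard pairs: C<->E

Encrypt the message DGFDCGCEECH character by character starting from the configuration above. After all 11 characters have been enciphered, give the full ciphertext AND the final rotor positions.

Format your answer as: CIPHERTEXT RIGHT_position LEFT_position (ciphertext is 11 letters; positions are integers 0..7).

Answer: AEEHDDGHDEG 0 1

Derivation:
Char 1 ('D'): step: R->6, L=7; D->plug->D->R->G->L->F->refl->C->L'->A->R'->A->plug->A
Char 2 ('G'): step: R->7, L=7; G->plug->G->R->C->L->A->refl->H->L'->F->R'->C->plug->E
Char 3 ('F'): step: R->0, L->0 (L advanced); F->plug->F->R->B->L->H->refl->A->L'->D->R'->C->plug->E
Char 4 ('D'): step: R->1, L=0; D->plug->D->R->E->L->G->refl->B->L'->H->R'->H->plug->H
Char 5 ('C'): step: R->2, L=0; C->plug->E->R->E->L->G->refl->B->L'->H->R'->D->plug->D
Char 6 ('G'): step: R->3, L=0; G->plug->G->R->B->L->H->refl->A->L'->D->R'->D->plug->D
Char 7 ('C'): step: R->4, L=0; C->plug->E->R->E->L->G->refl->B->L'->H->R'->G->plug->G
Char 8 ('E'): step: R->5, L=0; E->plug->C->R->F->L->E->refl->D->L'->A->R'->H->plug->H
Char 9 ('E'): step: R->6, L=0; E->plug->C->R->C->L->F->refl->C->L'->G->R'->D->plug->D
Char 10 ('C'): step: R->7, L=0; C->plug->E->R->A->L->D->refl->E->L'->F->R'->C->plug->E
Char 11 ('H'): step: R->0, L->1 (L advanced); H->plug->H->R->C->L->H->refl->A->L'->G->R'->G->plug->G
Final: ciphertext=AEEHDDGHDEG, RIGHT=0, LEFT=1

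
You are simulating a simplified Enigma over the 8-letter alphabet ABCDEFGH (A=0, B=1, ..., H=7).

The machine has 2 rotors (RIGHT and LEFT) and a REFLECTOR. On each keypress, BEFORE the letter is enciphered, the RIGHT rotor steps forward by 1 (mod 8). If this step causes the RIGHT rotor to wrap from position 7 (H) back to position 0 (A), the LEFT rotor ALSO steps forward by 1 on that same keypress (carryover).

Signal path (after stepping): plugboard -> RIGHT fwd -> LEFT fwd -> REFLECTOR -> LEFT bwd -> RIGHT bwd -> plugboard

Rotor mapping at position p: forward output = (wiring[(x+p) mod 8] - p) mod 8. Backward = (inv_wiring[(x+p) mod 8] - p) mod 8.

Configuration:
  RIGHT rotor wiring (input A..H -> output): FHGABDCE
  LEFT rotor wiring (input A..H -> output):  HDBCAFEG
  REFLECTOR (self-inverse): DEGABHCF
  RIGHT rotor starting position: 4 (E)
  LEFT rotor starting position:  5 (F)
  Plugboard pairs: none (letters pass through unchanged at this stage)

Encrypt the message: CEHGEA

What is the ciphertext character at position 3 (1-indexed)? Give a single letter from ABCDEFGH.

Char 1 ('C'): step: R->5, L=5; C->plug->C->R->H->L->D->refl->A->L'->A->R'->D->plug->D
Char 2 ('E'): step: R->6, L=5; E->plug->E->R->A->L->A->refl->D->L'->H->R'->C->plug->C
Char 3 ('H'): step: R->7, L=5; H->plug->H->R->D->L->C->refl->G->L'->E->R'->G->plug->G

G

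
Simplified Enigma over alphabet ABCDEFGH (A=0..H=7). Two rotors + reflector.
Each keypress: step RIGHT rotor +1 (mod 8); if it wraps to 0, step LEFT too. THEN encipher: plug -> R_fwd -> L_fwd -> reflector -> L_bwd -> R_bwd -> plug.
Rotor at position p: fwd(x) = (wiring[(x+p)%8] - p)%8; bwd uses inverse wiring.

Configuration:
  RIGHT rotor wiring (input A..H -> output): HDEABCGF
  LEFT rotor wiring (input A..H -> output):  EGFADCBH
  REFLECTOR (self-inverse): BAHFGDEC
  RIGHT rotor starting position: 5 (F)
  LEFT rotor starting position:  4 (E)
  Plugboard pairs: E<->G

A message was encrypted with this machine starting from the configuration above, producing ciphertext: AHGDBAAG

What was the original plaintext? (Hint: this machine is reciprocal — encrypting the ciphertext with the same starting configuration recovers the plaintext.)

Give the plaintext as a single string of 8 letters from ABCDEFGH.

Char 1 ('A'): step: R->6, L=4; A->plug->A->R->A->L->H->refl->C->L'->F->R'->D->plug->D
Char 2 ('H'): step: R->7, L=4; H->plug->H->R->H->L->E->refl->G->L'->B->R'->E->plug->G
Char 3 ('G'): step: R->0, L->5 (L advanced); G->plug->E->R->B->L->E->refl->G->L'->H->R'->A->plug->A
Char 4 ('D'): step: R->1, L=5; D->plug->D->R->A->L->F->refl->D->L'->G->R'->H->plug->H
Char 5 ('B'): step: R->2, L=5; B->plug->B->R->G->L->D->refl->F->L'->A->R'->D->plug->D
Char 6 ('A'): step: R->3, L=5; A->plug->A->R->F->L->A->refl->B->L'->E->R'->F->plug->F
Char 7 ('A'): step: R->4, L=5; A->plug->A->R->F->L->A->refl->B->L'->E->R'->H->plug->H
Char 8 ('G'): step: R->5, L=5; G->plug->E->R->G->L->D->refl->F->L'->A->R'->C->plug->C

Answer: DGAHDFHC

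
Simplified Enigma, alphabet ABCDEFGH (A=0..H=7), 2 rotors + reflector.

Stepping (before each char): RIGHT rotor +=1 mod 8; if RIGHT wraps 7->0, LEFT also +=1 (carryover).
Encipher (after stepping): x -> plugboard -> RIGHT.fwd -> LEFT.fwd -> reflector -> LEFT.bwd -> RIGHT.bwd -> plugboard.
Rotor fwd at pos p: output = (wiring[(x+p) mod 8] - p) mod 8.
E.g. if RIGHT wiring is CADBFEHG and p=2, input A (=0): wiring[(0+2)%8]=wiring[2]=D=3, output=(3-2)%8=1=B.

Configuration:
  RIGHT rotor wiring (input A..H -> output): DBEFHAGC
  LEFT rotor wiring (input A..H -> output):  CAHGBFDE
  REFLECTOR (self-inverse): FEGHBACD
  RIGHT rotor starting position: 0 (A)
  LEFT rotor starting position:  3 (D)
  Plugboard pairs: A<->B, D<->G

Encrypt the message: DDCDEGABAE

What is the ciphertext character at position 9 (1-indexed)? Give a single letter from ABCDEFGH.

Char 1 ('D'): step: R->1, L=3; D->plug->G->R->B->L->G->refl->C->L'->C->R'->H->plug->H
Char 2 ('D'): step: R->2, L=3; D->plug->G->R->B->L->G->refl->C->L'->C->R'->A->plug->B
Char 3 ('C'): step: R->3, L=3; C->plug->C->R->F->L->H->refl->D->L'->A->R'->F->plug->F
Char 4 ('D'): step: R->4, L=3; D->plug->G->R->A->L->D->refl->H->L'->F->R'->F->plug->F
Char 5 ('E'): step: R->5, L=3; E->plug->E->R->E->L->B->refl->E->L'->H->R'->F->plug->F
Char 6 ('G'): step: R->6, L=3; G->plug->D->R->D->L->A->refl->F->L'->G->R'->E->plug->E
Char 7 ('A'): step: R->7, L=3; A->plug->B->R->E->L->B->refl->E->L'->H->R'->H->plug->H
Char 8 ('B'): step: R->0, L->4 (L advanced); B->plug->A->R->D->L->A->refl->F->L'->A->R'->F->plug->F
Char 9 ('A'): step: R->1, L=4; A->plug->B->R->D->L->A->refl->F->L'->A->R'->A->plug->B

B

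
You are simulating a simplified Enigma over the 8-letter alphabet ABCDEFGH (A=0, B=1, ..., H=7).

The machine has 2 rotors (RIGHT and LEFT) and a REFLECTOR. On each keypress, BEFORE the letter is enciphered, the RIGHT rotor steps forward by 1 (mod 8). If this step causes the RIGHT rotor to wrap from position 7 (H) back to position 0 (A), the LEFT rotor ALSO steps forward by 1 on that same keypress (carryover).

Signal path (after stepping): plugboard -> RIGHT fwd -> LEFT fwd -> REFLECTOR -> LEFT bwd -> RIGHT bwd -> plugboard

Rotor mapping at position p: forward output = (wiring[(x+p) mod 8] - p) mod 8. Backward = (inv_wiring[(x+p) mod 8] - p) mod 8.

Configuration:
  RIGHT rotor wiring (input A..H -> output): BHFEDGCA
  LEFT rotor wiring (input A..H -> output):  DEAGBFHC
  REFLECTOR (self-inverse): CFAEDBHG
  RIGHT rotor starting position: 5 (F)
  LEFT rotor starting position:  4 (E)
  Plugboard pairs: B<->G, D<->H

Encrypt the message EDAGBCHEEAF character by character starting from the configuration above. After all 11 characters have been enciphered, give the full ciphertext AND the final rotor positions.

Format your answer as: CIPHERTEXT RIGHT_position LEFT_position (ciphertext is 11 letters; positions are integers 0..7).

Answer: BFDCDBFDBCA 0 6

Derivation:
Char 1 ('E'): step: R->6, L=4; E->plug->E->R->H->L->C->refl->A->L'->F->R'->G->plug->B
Char 2 ('D'): step: R->7, L=4; D->plug->H->R->D->L->G->refl->H->L'->E->R'->F->plug->F
Char 3 ('A'): step: R->0, L->5 (L advanced); A->plug->A->R->B->L->C->refl->A->L'->A->R'->H->plug->D
Char 4 ('G'): step: R->1, L=5; G->plug->B->R->E->L->H->refl->G->L'->D->R'->C->plug->C
Char 5 ('B'): step: R->2, L=5; B->plug->G->R->H->L->E->refl->D->L'->F->R'->H->plug->D
Char 6 ('C'): step: R->3, L=5; C->plug->C->R->D->L->G->refl->H->L'->E->R'->G->plug->B
Char 7 ('H'): step: R->4, L=5; H->plug->D->R->E->L->H->refl->G->L'->D->R'->F->plug->F
Char 8 ('E'): step: R->5, L=5; E->plug->E->R->C->L->F->refl->B->L'->G->R'->H->plug->D
Char 9 ('E'): step: R->6, L=5; E->plug->E->R->H->L->E->refl->D->L'->F->R'->G->plug->B
Char 10 ('A'): step: R->7, L=5; A->plug->A->R->B->L->C->refl->A->L'->A->R'->C->plug->C
Char 11 ('F'): step: R->0, L->6 (L advanced); F->plug->F->R->G->L->D->refl->E->L'->B->R'->A->plug->A
Final: ciphertext=BFDCDBFDBCA, RIGHT=0, LEFT=6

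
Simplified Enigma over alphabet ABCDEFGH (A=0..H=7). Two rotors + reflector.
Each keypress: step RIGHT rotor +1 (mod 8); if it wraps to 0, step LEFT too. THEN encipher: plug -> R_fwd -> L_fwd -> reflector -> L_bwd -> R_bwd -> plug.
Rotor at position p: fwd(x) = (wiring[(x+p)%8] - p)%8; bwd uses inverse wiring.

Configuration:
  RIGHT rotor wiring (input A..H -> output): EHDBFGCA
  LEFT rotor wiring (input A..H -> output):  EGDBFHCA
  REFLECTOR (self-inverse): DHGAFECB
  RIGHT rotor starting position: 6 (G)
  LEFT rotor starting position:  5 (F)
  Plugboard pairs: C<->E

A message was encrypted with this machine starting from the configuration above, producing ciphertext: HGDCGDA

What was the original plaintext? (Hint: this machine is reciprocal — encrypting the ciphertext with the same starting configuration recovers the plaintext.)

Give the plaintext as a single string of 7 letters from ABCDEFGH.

Answer: DDEDHCC

Derivation:
Char 1 ('H'): step: R->7, L=5; H->plug->H->R->D->L->H->refl->B->L'->E->R'->D->plug->D
Char 2 ('G'): step: R->0, L->6 (L advanced); G->plug->G->R->C->L->G->refl->C->L'->B->R'->D->plug->D
Char 3 ('D'): step: R->1, L=6; D->plug->D->R->E->L->F->refl->E->L'->A->R'->C->plug->E
Char 4 ('C'): step: R->2, L=6; C->plug->E->R->A->L->E->refl->F->L'->E->R'->D->plug->D
Char 5 ('G'): step: R->3, L=6; G->plug->G->R->E->L->F->refl->E->L'->A->R'->H->plug->H
Char 6 ('D'): step: R->4, L=6; D->plug->D->R->E->L->F->refl->E->L'->A->R'->E->plug->C
Char 7 ('A'): step: R->5, L=6; A->plug->A->R->B->L->C->refl->G->L'->C->R'->E->plug->C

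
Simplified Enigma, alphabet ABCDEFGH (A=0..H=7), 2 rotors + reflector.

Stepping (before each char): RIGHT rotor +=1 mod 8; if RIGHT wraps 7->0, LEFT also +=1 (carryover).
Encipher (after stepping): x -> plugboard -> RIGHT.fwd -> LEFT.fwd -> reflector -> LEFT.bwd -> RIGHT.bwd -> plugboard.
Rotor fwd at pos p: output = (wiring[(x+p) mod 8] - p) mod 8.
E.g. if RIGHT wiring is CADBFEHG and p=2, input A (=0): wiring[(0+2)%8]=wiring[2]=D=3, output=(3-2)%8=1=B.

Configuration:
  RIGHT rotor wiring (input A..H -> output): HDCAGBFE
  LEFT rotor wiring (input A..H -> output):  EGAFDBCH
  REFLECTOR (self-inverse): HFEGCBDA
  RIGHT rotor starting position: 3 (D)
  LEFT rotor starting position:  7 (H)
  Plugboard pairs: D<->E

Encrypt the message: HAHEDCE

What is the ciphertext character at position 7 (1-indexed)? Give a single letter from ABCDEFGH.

Char 1 ('H'): step: R->4, L=7; H->plug->H->R->E->L->G->refl->D->L'->H->R'->F->plug->F
Char 2 ('A'): step: R->5, L=7; A->plug->A->R->E->L->G->refl->D->L'->H->R'->C->plug->C
Char 3 ('H'): step: R->6, L=7; H->plug->H->R->D->L->B->refl->F->L'->B->R'->C->plug->C
Char 4 ('E'): step: R->7, L=7; E->plug->D->R->D->L->B->refl->F->L'->B->R'->E->plug->D
Char 5 ('D'): step: R->0, L->0 (L advanced); D->plug->E->R->G->L->C->refl->E->L'->A->R'->D->plug->E
Char 6 ('C'): step: R->1, L=0; C->plug->C->R->H->L->H->refl->A->L'->C->R'->A->plug->A
Char 7 ('E'): step: R->2, L=0; E->plug->D->R->H->L->H->refl->A->L'->C->R'->F->plug->F

F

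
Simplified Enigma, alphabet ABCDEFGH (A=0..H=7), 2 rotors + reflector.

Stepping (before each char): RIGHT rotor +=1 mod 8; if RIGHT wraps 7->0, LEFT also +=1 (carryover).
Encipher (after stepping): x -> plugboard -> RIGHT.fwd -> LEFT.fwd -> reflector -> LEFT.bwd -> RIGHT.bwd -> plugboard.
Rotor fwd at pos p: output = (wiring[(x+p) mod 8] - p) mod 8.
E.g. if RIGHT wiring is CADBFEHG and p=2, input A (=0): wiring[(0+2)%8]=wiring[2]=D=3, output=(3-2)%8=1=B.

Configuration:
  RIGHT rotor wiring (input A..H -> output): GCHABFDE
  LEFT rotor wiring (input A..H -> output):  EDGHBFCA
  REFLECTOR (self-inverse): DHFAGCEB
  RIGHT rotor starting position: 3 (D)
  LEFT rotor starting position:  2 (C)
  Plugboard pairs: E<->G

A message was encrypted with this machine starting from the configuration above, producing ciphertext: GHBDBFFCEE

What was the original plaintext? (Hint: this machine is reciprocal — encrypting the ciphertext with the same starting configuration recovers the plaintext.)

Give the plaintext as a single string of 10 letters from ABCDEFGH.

Char 1 ('G'): step: R->4, L=2; G->plug->E->R->C->L->H->refl->B->L'->H->R'->C->plug->C
Char 2 ('H'): step: R->5, L=2; H->plug->H->R->E->L->A->refl->D->L'->D->R'->G->plug->E
Char 3 ('B'): step: R->6, L=2; B->plug->B->R->G->L->C->refl->F->L'->B->R'->E->plug->G
Char 4 ('D'): step: R->7, L=2; D->plug->D->R->A->L->E->refl->G->L'->F->R'->A->plug->A
Char 5 ('B'): step: R->0, L->3 (L advanced); B->plug->B->R->C->L->C->refl->F->L'->E->R'->H->plug->H
Char 6 ('F'): step: R->1, L=3; F->plug->F->R->C->L->C->refl->F->L'->E->R'->E->plug->G
Char 7 ('F'): step: R->2, L=3; F->plug->F->R->C->L->C->refl->F->L'->E->R'->G->plug->E
Char 8 ('C'): step: R->3, L=3; C->plug->C->R->C->L->C->refl->F->L'->E->R'->H->plug->H
Char 9 ('E'): step: R->4, L=3; E->plug->G->R->D->L->H->refl->B->L'->F->R'->A->plug->A
Char 10 ('E'): step: R->5, L=3; E->plug->G->R->D->L->H->refl->B->L'->F->R'->E->plug->G

Answer: CEGAHGEHAG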